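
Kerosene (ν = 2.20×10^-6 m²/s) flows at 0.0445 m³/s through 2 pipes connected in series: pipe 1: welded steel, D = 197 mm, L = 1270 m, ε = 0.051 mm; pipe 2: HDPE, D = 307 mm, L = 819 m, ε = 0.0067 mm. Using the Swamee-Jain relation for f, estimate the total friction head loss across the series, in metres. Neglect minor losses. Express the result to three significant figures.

Pipe 1: V = 1.460 m/s, Re = 1.31×10^5, ε/D = 2.59×10^-4, f = 0.01854, h_1 = f(L/D)V²/2g = 12.98 m
Pipe 2: V = 0.6012 m/s, Re = 8.39×10^4, ε/D = 2.18×10^-5, f = 0.01866, h_2 = f(L/D)V²/2g = 0.9168 m
Series → Q common, losses add: H = Σh = 13.90 m

H ≈ 13.9 m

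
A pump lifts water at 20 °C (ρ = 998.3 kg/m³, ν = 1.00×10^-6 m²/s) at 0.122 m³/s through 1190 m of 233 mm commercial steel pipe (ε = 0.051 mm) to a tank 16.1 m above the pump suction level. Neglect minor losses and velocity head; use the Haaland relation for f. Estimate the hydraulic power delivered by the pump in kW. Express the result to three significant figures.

V = 4Q/(πD²) = 2.861 m/s; Re = 6.67×10^5; ε/D = 2.19×10^-4; f = 0.01515
h_f = f(L/D)V²/2g = 32.28 m
Total head H = z + h_f = 16.1 + 32.28 = 48.38 m
P_hyd = ρgQH = 998.3·9.81·0.122·48.38 = 57.81 kW

P_hyd ≈ 57.8 kW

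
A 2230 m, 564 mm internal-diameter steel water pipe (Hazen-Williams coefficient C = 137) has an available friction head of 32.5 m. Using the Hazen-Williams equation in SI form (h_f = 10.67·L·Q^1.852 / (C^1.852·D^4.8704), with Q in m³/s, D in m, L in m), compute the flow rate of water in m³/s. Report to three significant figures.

Q ≈ 0.863 m³/s

Rearranging: Q = [h_f·C^1.852·D^4.8704 / (10.67·L)]^(1/1.852)
Q = [32.5·137^1.852·0.564^4.8704 / (10.67·2230)]^0.540 = 0.8627 m³/s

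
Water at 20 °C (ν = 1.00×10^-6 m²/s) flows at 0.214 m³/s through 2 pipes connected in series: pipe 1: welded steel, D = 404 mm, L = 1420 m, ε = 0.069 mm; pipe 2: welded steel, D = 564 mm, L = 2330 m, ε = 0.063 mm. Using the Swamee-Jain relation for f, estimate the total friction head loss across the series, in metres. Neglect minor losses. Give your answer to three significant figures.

H ≈ 9.68 m

Pipe 1: V = 1.669 m/s, Re = 6.74×10^5, ε/D = 1.71×10^-4, f = 0.01484, h_1 = f(L/D)V²/2g = 7.411 m
Pipe 2: V = 0.8566 m/s, Re = 4.83×10^5, ε/D = 1.12×10^-4, f = 0.01466, h_2 = f(L/D)V²/2g = 2.265 m
Series → Q common, losses add: H = Σh = 9.676 m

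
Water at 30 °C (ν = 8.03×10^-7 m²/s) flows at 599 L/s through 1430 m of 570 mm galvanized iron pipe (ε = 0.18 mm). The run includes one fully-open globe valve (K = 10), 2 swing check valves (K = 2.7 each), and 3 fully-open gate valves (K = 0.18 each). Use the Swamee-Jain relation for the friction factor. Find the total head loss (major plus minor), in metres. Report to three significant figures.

V = 4Q/(πD²) = 2.347 m/s; V²/2g = 0.2809 m
Re = 1.67×10^6, ε/D = 3.16×10^-4 → f = 0.01562 (Swamee-Jain)
Major: h_f = f(L/D)·V²/2g = 0.01562·2509·0.2809 = 11.00 m
Minor: ΣK = 15.9; h_m = ΣK·V²/2g = 4.477 m
Total H_L = 11.00 + 4.477 = 15.48 m

H_L ≈ 15.5 m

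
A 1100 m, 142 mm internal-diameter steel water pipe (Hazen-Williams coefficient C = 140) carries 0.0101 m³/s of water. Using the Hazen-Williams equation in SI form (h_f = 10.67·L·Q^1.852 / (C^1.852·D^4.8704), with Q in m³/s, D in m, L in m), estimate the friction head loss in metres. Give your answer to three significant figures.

h_f ≈ 3.37 m

h_f = 10.67·1100·0.0101^1.852 / (140^1.852·0.142^4.8704) = 3.370 m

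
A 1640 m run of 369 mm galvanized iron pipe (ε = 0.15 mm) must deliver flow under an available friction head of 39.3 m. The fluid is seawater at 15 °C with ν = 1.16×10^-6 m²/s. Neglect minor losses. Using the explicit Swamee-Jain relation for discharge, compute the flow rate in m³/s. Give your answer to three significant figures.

Q ≈ 0.347 m³/s

Swamee-Jain (Type II): Q = -0.965·√(gD⁵h_f/L)·ln[ε/(3.7D) + √(3.17ν²L/(gD³h_f))]
√(gD⁵h_f/L) = √(9.81·0.369⁵·39.3/1640) = 0.04010
ε/(3.7D) = 1.10×10^-4; √(3.17ν²L/(gD³h_f)) = 1.90×10^-5
Q = -0.965·0.04010·ln(1.289×10^-4) = 0.3466 m³/s
Check: V = 3.24 m/s, Re = 1.03×10^6, f = 0.01661, h_f = 39.5 m ≈ 39.3 m ✓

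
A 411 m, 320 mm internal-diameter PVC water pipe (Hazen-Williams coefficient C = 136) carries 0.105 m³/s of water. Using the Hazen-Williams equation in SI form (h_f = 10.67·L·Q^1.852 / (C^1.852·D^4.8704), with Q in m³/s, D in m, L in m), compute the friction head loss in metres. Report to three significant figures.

h_f ≈ 1.94 m

h_f = 10.67·411·0.105^1.852 / (136^1.852·0.320^4.8704) = 1.941 m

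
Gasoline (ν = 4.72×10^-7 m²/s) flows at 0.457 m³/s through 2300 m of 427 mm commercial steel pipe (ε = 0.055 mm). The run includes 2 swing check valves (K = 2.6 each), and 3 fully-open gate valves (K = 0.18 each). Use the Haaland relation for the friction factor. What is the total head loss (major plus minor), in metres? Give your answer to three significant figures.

H_L ≈ 39.4 m

V = 4Q/(πD²) = 3.191 m/s; V²/2g = 0.5191 m
Re = 2.89×10^6, ε/D = 1.29×10^-4 → f = 0.01304 (Haaland)
Major: h_f = f(L/D)·V²/2g = 0.01304·5386·0.5191 = 36.46 m
Minor: ΣK = 5.74; h_m = ΣK·V²/2g = 2.980 m
Total H_L = 36.46 + 2.980 = 39.44 m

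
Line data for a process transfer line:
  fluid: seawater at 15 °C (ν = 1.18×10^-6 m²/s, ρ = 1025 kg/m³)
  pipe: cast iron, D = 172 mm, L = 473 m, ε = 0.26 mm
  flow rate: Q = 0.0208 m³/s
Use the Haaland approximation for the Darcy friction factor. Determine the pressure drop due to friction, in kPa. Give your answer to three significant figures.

V = 4Q/(πD²) = 4·0.0208/(π·0.172²) = 0.8952 m/s
Re = VD/ν = 0.8952·0.172/1.18×10^-6 = 1.30×10^5 → turbulent
ε/D = 0.26/172 = 0.00151
Haaland: f = 0.02322
h_f = f(L/D)V²/(2g) = 0.02322·(473/0.172)·0.8952²/(2·9.81) = 2.608 m
Δp = ρg·h_f = 1025·9.81·2.608 = 26.23 kPa

Δp ≈ 26.2 kPa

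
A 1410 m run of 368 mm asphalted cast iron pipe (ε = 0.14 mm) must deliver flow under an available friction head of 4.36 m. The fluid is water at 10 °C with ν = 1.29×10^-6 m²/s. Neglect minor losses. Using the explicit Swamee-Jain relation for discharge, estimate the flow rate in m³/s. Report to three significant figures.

Q ≈ 0.121 m³/s

Swamee-Jain (Type II): Q = -0.965·√(gD⁵h_f/L)·ln[ε/(3.7D) + √(3.17ν²L/(gD³h_f))]
√(gD⁵h_f/L) = √(9.81·0.368⁵·4.36/1410) = 0.01431
ε/(3.7D) = 1.03×10^-4; √(3.17ν²L/(gD³h_f)) = 5.91×10^-5
Q = -0.965·0.01431·ln(1.619×10^-4) = 0.1205 m³/s
Check: V = 1.13 m/s, Re = 3.23×10^5, f = 0.01750, h_f = 4.39 m ≈ 4.36 m ✓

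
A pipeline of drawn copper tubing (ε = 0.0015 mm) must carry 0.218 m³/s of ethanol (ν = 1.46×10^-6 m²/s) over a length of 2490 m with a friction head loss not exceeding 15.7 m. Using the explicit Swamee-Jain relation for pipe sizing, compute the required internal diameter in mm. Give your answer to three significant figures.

Swamee-Jain (Type III): D = 0.66·[ε^1.25·(LQ²/(gh_f))^4.75 + ν·Q^9.4·(L/(gh_f))^5.2]^0.04
LQ²/(gh_f) = 0.7683; L/(gh_f) = 16.17
Term 1 = ε^1.25·(…)^4.75 = 1.50×10^-8; Term 2 = ν·Q^9.4·(…)^5.2 = 1.70×10^-6
D = 0.66·(1.50×10^-8 + 1.70×10^-6)^0.04 = 0.3881 m = 388 mm
Check: V = 1.84 m/s, Re = 4.90×10^5, f = 0.01320, h_f = 14.7 m ≈ 15.7 m ✓

D ≈ 388 mm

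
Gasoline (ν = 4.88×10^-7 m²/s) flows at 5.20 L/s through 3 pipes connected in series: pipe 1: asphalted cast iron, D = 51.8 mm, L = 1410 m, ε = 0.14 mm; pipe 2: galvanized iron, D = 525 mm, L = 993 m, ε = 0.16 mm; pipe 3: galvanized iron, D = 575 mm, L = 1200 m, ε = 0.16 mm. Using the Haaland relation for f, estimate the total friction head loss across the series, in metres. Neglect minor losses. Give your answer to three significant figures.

H ≈ 219 m

Pipe 1: V = 2.467 m/s, Re = 2.62×10^5, ε/D = 0.00270, f = 0.02596, h_1 = f(L/D)V²/2g = 219.3 m
Pipe 2: V = 0.02402 m/s, Re = 2.58×10^4, ε/D = 3.05×10^-4, f = 0.02479, h_2 = f(L/D)V²/2g = 0.001379 m
Pipe 3: V = 0.02003 m/s, Re = 2.36×10^4, ε/D = 2.78×10^-4, f = 0.02525, h_3 = f(L/D)V²/2g = 0.001077 m
Series → Q common, losses add: H = Σh = 219.3 m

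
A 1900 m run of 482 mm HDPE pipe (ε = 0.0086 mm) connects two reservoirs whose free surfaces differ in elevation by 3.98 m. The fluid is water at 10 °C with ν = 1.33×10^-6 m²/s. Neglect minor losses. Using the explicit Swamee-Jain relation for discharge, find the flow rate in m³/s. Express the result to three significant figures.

Q ≈ 0.219 m³/s

Swamee-Jain (Type II): Q = -0.965·√(gD⁵h_f/L)·ln[ε/(3.7D) + √(3.17ν²L/(gD³h_f))]
√(gD⁵h_f/L) = √(9.81·0.482⁵·3.98/1900) = 0.02312
ε/(3.7D) = 4.82×10^-6; √(3.17ν²L/(gD³h_f)) = 4.94×10^-5
Q = -0.965·0.02312·ln(5.419×10^-5) = 0.2192 m³/s
Check: V = 1.20 m/s, Re = 4.35×10^5, f = 0.01368, h_f = 3.97 m ≈ 3.98 m ✓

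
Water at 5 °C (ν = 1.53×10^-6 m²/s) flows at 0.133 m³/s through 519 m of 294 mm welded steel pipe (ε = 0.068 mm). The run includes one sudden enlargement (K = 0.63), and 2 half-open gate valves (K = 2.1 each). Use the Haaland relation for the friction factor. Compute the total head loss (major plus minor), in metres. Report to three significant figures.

H_L ≈ 6.45 m

V = 4Q/(πD²) = 1.959 m/s; V²/2g = 0.1956 m
Re = 3.76×10^5, ε/D = 2.31×10^-4 → f = 0.01595 (Haaland)
Major: h_f = f(L/D)·V²/2g = 0.01595·1765·0.1956 = 5.508 m
Minor: ΣK = 4.83; h_m = ΣK·V²/2g = 0.9449 m
Total H_L = 5.508 + 0.9449 = 6.452 m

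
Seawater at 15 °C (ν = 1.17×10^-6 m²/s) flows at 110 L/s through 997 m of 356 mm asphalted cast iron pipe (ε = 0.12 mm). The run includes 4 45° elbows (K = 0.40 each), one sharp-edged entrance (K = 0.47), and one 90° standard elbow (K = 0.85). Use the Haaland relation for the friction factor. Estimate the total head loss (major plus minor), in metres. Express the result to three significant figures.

V = 4Q/(πD²) = 1.105 m/s; V²/2g = 0.06225 m
Re = 3.36×10^5, ε/D = 3.37×10^-4 → f = 0.01690 (Haaland)
Major: h_f = f(L/D)·V²/2g = 0.01690·2801·0.06225 = 2.946 m
Minor: ΣK = 2.92; h_m = ΣK·V²/2g = 0.1818 m
Total H_L = 2.946 + 0.1818 = 3.128 m

H_L ≈ 3.13 m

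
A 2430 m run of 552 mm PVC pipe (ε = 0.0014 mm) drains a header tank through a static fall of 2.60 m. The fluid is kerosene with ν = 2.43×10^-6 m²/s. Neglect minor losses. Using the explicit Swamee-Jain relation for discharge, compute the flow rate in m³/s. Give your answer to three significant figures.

Swamee-Jain (Type II): Q = -0.965·√(gD⁵h_f/L)·ln[ε/(3.7D) + √(3.17ν²L/(gD³h_f))]
√(gD⁵h_f/L) = √(9.81·0.552⁵·2.60/2430) = 0.02319
ε/(3.7D) = 6.85×10^-7; √(3.17ν²L/(gD³h_f)) = 1.03×10^-4
Q = -0.965·0.02319·ln(1.037×10^-4) = 0.2053 m³/s
Check: V = 0.858 m/s, Re = 1.95×10^5, f = 0.01563, h_f = 2.58 m ≈ 2.60 m ✓

Q ≈ 0.205 m³/s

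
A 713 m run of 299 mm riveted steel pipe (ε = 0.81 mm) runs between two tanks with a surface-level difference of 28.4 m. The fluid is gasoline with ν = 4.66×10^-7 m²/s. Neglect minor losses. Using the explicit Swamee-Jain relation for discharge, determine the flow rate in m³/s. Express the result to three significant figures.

Q ≈ 0.213 m³/s

Swamee-Jain (Type II): Q = -0.965·√(gD⁵h_f/L)·ln[ε/(3.7D) + √(3.17ν²L/(gD³h_f))]
√(gD⁵h_f/L) = √(9.81·0.299⁵·28.4/713) = 0.03056
ε/(3.7D) = 7.32×10^-4; √(3.17ν²L/(gD³h_f)) = 8.12×10^-6
Q = -0.965·0.03056·ln(7.403×10^-4) = 0.2126 m³/s
Check: V = 3.03 m/s, Re = 1.94×10^6, f = 0.02555, h_f = 28.5 m ≈ 28.4 m ✓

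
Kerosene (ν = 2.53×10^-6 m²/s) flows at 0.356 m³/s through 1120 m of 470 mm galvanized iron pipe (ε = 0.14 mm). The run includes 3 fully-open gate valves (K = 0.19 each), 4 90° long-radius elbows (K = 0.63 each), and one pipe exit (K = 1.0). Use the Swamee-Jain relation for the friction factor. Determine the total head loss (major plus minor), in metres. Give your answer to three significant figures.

H_L ≈ 9.41 m

V = 4Q/(πD²) = 2.052 m/s; V²/2g = 0.2146 m
Re = 3.81×10^5, ε/D = 2.98×10^-4 → f = 0.01669 (Swamee-Jain)
Major: h_f = f(L/D)·V²/2g = 0.01669·2383·0.2146 = 8.537 m
Minor: ΣK = 4.09; h_m = ΣK·V²/2g = 0.8777 m
Total H_L = 8.537 + 0.8777 = 9.415 m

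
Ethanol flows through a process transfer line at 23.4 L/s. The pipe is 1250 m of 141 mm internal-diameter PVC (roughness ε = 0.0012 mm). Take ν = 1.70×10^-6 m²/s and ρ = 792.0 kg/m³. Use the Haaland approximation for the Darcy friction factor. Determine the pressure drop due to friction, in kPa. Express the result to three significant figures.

Δp ≈ 135 kPa

V = 4Q/(πD²) = 4·0.0234/(π·0.141²) = 1.499 m/s
Re = VD/ν = 1.499·0.141/1.70×10^-6 = 1.24×10^5 → turbulent
ε/D = 0.0012/141 = 8.51×10^-6
Haaland: f = 0.01708
h_f = f(L/D)V²/(2g) = 0.01708·(1250/0.141)·1.499²/(2·9.81) = 17.33 m
Δp = ρg·h_f = 792.0·9.81·17.33 = 134.6 kPa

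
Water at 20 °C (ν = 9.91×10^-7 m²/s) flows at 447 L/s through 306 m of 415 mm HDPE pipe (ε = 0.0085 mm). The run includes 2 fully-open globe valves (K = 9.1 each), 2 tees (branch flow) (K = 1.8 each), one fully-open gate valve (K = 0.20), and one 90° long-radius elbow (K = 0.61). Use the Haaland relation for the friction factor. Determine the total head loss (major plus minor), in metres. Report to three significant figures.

V = 4Q/(πD²) = 3.305 m/s; V²/2g = 0.5566 m
Re = 1.38×10^6, ε/D = 2.05×10^-5 → f = 0.01146 (Haaland)
Major: h_f = f(L/D)·V²/2g = 0.01146·737.3·0.5566 = 4.702 m
Minor: ΣK = 22.6; h_m = ΣK·V²/2g = 12.58 m
Total H_L = 4.702 + 12.58 = 17.29 m

H_L ≈ 17.3 m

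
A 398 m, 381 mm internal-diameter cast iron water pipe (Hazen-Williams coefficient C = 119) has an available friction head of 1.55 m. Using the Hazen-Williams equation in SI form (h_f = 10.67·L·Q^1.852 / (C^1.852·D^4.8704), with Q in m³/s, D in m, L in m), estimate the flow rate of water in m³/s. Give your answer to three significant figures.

Rearranging: Q = [h_f·C^1.852·D^4.8704 / (10.67·L)]^(1/1.852)
Q = [1.55·119^1.852·0.381^4.8704 / (10.67·398)]^0.540 = 0.1310 m³/s

Q ≈ 0.131 m³/s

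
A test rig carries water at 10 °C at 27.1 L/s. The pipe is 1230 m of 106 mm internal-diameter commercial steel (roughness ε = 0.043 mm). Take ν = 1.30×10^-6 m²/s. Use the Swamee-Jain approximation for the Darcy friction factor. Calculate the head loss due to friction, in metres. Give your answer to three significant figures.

V = 4Q/(πD²) = 4·0.0271/(π·0.106²) = 3.071 m/s
Re = VD/ν = 3.071·0.106/1.30×10^-6 = 2.50×10^5 → turbulent
ε/D = 0.043/106 = 4.06×10^-4
Swamee-Jain: f = 0.01803
h_f = f(L/D)V²/(2g) = 0.01803·(1230/0.106)·3.071²/(2·9.81) = 100.6 m

h_f ≈ 101 m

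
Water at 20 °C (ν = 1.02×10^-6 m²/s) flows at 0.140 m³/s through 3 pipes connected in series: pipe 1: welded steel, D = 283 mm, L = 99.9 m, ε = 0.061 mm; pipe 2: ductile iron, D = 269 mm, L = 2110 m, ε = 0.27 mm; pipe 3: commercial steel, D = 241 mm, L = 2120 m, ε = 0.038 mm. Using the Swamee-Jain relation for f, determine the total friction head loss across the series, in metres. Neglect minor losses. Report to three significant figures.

H ≈ 112 m

Pipe 1: V = 2.226 m/s, Re = 6.18×10^5, ε/D = 2.16×10^-4, f = 0.01540, h_1 = f(L/D)V²/2g = 1.373 m
Pipe 2: V = 2.463 m/s, Re = 6.50×10^5, ε/D = 0.00100, f = 0.02023, h_2 = f(L/D)V²/2g = 49.07 m
Pipe 3: V = 3.069 m/s, Re = 7.25×10^5, ε/D = 1.58×10^-4, f = 0.01462, h_3 = f(L/D)V²/2g = 61.72 m
Series → Q common, losses add: H = Σh = 112.2 m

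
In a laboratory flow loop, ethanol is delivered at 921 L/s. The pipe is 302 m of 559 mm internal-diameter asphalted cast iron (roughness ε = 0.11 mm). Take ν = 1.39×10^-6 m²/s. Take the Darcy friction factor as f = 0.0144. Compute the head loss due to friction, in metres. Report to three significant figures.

h_f ≈ 5.58 m

V = 4Q/(πD²) = 4·0.921/(π·0.559²) = 3.753 m/s
h_f = f(L/D)V²/(2g) = 0.01440·(302/0.559)·3.753²/(2·9.81) = 5.584 m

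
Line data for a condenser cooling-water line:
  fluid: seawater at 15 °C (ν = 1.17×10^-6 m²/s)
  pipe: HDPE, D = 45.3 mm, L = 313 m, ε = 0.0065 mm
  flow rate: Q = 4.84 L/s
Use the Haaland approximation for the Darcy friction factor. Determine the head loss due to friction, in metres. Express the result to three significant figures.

h_f ≈ 57.1 m

V = 4Q/(πD²) = 4·0.00484/(π·0.0453²) = 3.003 m/s
Re = VD/ν = 3.003·0.0453/1.17×10^-6 = 1.16×10^5 → turbulent
ε/D = 0.0065/45.3 = 1.43×10^-4
Haaland: f = 0.01799
h_f = f(L/D)V²/(2g) = 0.01799·(313/0.0453)·3.003²/(2·9.81) = 57.12 m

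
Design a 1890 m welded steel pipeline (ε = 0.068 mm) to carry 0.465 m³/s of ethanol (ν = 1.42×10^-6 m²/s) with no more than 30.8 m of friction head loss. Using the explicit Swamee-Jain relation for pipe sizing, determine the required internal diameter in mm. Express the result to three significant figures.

D ≈ 440 mm

Swamee-Jain (Type III): D = 0.66·[ε^1.25·(LQ²/(gh_f))^4.75 + ν·Q^9.4·(L/(gh_f))^5.2]^0.04
LQ²/(gh_f) = 1.353; L/(gh_f) = 6.255
Term 1 = ε^1.25·(…)^4.75 = 2.59×10^-5; Term 2 = ν·Q^9.4·(…)^5.2 = 1.47×10^-5
D = 0.66·(2.59×10^-5 + 1.47×10^-5)^0.04 = 0.4404 m = 440 mm
Check: V = 3.05 m/s, Re = 9.47×10^5, f = 0.01429, h_f = 29.1 m ≈ 30.8 m ✓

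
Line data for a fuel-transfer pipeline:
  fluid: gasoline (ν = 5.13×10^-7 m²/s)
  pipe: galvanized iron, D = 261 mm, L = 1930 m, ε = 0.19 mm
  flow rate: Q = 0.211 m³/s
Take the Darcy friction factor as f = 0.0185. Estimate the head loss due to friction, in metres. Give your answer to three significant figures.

V = 4Q/(πD²) = 4·0.211/(π·0.261²) = 3.944 m/s
h_f = f(L/D)V²/(2g) = 0.01850·(1930/0.261)·3.944²/(2·9.81) = 108.4 m

h_f ≈ 108 m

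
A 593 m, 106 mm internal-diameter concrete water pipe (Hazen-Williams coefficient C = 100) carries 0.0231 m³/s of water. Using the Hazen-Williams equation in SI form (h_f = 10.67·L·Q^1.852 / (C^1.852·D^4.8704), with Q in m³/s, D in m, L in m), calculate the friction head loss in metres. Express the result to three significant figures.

h_f = 10.67·593·0.0231^1.852 / (100^1.852·0.106^4.8704) = 65.13 m

h_f ≈ 65.1 m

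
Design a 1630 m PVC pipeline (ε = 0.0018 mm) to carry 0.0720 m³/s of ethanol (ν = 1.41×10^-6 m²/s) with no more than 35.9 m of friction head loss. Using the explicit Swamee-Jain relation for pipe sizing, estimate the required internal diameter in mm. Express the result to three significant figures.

D ≈ 197 mm

Swamee-Jain (Type III): D = 0.66·[ε^1.25·(LQ²/(gh_f))^4.75 + ν·Q^9.4·(L/(gh_f))^5.2]^0.04
LQ²/(gh_f) = 0.02399; L/(gh_f) = 4.628
Term 1 = ε^1.25·(…)^4.75 = 1.33×10^-15; Term 2 = ν·Q^9.4·(…)^5.2 = 7.38×10^-14
D = 0.66·(1.33×10^-15 + 7.38×10^-14)^0.04 = 0.1971 m = 197 mm
Check: V = 2.36 m/s, Re = 3.30×10^5, f = 0.01424, h_f = 33.4 m ≈ 35.9 m ✓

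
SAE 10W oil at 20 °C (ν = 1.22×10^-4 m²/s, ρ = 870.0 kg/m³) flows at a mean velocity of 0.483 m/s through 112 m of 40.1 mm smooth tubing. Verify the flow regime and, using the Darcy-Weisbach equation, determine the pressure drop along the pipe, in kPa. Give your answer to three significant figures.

Re = VD/ν = 0.483·0.04010/1.22×10^-4 = 159 → laminar (Re < 2300)
f = 64/Re = 0.4031
h_f = f(L/D)V²/(2g) = 0.4031·(112/0.04010)·0.483²/(2·9.81) = 13.39 m
Δp = ρg·h_f = 870.0·9.81·13.39 = 114.3 kPa

Δp ≈ 114 kPa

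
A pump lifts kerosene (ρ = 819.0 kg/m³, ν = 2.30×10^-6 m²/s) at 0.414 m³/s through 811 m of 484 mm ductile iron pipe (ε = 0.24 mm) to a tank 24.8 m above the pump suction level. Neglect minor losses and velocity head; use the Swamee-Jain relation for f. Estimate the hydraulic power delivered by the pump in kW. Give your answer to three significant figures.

V = 4Q/(πD²) = 2.250 m/s; Re = 4.74×10^5; ε/D = 4.96×10^-4; f = 0.01780
h_f = f(L/D)V²/2g = 7.697 m
Total head H = z + h_f = 24.8 + 7.697 = 32.50 m
P_hyd = ρgQH = 819.0·9.81·0.414·32.50 = 108.1 kW

P_hyd ≈ 108 kW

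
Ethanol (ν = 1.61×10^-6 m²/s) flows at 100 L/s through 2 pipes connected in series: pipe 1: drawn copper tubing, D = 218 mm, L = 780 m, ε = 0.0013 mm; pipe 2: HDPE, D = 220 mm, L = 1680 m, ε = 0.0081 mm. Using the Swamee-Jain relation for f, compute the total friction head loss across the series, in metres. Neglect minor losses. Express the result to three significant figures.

Pipe 1: V = 2.679 m/s, Re = 3.63×10^5, ε/D = 5.96×10^-6, f = 0.01395, h_1 = f(L/D)V²/2g = 18.27 m
Pipe 2: V = 2.631 m/s, Re = 3.59×10^5, ε/D = 3.68×10^-5, f = 0.01437, h_2 = f(L/D)V²/2g = 38.69 m
Series → Q common, losses add: H = Σh = 56.96 m

H ≈ 57.0 m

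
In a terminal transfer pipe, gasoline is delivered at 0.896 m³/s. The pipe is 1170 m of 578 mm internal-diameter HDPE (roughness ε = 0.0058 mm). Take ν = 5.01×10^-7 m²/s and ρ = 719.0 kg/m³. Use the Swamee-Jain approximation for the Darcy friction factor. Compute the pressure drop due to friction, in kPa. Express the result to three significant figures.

Δp ≈ 83.9 kPa

V = 4Q/(πD²) = 4·0.896/(π·0.578²) = 3.415 m/s
Re = VD/ν = 3.415·0.578/5.01×10^-7 = 3.94×10^6 → turbulent
ε/D = 0.0058/578 = 1.00×10^-5
Swamee-Jain: f = 0.009887
h_f = f(L/D)V²/(2g) = 0.009887·(1170/0.578)·3.415²/(2·9.81) = 11.89 m
Δp = ρg·h_f = 719.0·9.81·11.89 = 83.90 kPa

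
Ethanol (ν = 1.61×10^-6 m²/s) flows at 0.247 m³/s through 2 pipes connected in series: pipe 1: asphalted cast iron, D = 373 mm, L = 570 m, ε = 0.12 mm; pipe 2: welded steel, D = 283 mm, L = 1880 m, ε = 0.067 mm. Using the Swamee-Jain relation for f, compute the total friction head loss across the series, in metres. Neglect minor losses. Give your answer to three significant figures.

H ≈ 87.4 m

Pipe 1: V = 2.260 m/s, Re = 5.24×10^5, ε/D = 3.22×10^-4, f = 0.01649, h_1 = f(L/D)V²/2g = 6.564 m
Pipe 2: V = 3.927 m/s, Re = 6.90×10^5, ε/D = 2.37×10^-4, f = 0.01548, h_2 = f(L/D)V²/2g = 80.84 m
Series → Q common, losses add: H = Σh = 87.40 m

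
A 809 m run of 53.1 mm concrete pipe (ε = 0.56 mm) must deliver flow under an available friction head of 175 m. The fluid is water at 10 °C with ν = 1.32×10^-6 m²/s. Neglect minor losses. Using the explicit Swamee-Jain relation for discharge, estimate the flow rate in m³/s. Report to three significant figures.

Swamee-Jain (Type II): Q = -0.965·√(gD⁵h_f/L)·ln[ε/(3.7D) + √(3.17ν²L/(gD³h_f))]
√(gD⁵h_f/L) = √(9.81·0.0531⁵·175/809) = 9.465×10^-4
ε/(3.7D) = 0.00285; √(3.17ν²L/(gD³h_f)) = 1.32×10^-4
Q = -0.965·9.465×10^-4·ln(0.002982) = 0.005311 m³/s
Check: V = 2.40 m/s, Re = 9.65×10^4, f = 0.03945, h_f = 176 m ≈ 175 m ✓

Q ≈ 0.00531 m³/s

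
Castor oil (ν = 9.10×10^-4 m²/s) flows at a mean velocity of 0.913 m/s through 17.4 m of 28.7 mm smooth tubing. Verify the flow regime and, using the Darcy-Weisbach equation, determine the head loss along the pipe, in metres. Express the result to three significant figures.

h_f ≈ 57.3 m

Re = VD/ν = 0.913·0.02870/9.10×10^-4 = 28.8 → laminar (Re < 2300)
f = 64/Re = 2.223
h_f = f(L/D)V²/(2g) = 2.223·(17.4/0.02870)·0.913²/(2·9.81) = 57.25 m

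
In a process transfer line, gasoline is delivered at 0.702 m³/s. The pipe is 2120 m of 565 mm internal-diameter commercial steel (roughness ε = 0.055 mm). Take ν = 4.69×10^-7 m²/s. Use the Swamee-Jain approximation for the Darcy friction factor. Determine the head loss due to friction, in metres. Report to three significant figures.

h_f ≈ 18.8 m

V = 4Q/(πD²) = 4·0.702/(π·0.565²) = 2.800 m/s
Re = VD/ν = 2.800·0.565/4.69×10^-7 = 3.37×10^6 → turbulent
ε/D = 0.055/565 = 9.73×10^-5
Swamee-Jain: f = 0.01252
h_f = f(L/D)V²/(2g) = 0.01252·(2120/0.565)·2.800²/(2·9.81) = 18.77 m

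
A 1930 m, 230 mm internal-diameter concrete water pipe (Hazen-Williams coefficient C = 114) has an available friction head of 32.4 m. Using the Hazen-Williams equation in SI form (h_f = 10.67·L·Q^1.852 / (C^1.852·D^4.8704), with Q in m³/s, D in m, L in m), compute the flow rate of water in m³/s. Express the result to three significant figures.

Q ≈ 0.0732 m³/s

Rearranging: Q = [h_f·C^1.852·D^4.8704 / (10.67·L)]^(1/1.852)
Q = [32.4·114^1.852·0.230^4.8704 / (10.67·1930)]^0.540 = 0.07325 m³/s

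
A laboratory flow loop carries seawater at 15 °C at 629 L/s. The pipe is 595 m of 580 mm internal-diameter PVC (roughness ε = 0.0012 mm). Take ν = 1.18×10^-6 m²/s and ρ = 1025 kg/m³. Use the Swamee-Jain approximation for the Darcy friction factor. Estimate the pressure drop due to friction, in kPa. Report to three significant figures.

V = 4Q/(πD²) = 4·0.629/(π·0.580²) = 2.381 m/s
Re = VD/ν = 2.381·0.580/1.18×10^-6 = 1.17×10^6 → turbulent
ε/D = 0.0012/580 = 2.07×10^-6
Swamee-Jain: f = 0.01136
h_f = f(L/D)V²/(2g) = 0.01136·(595/0.580)·2.381²/(2·9.81) = 3.368 m
Δp = ρg·h_f = 1025·9.81·3.368 = 33.86 kPa

Δp ≈ 33.9 kPa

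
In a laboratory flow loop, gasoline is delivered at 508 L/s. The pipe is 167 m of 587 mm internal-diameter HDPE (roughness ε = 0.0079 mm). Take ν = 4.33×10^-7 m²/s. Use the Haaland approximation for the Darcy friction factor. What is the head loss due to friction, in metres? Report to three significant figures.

h_f ≈ 0.533 m

V = 4Q/(πD²) = 4·0.508/(π·0.587²) = 1.877 m/s
Re = VD/ν = 1.877·0.587/4.33×10^-7 = 2.54×10^6 → turbulent
ε/D = 0.0079/587 = 1.35×10^-5
Haaland: f = 0.01043
h_f = f(L/D)V²/(2g) = 0.01043·(167/0.587)·1.877²/(2·9.81) = 0.5328 m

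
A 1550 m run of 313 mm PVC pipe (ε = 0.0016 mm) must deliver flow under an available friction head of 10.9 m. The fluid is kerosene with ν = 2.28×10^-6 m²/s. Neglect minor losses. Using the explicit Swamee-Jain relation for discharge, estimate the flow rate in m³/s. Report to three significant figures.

Swamee-Jain (Type II): Q = -0.965·√(gD⁵h_f/L)·ln[ε/(3.7D) + √(3.17ν²L/(gD³h_f))]
√(gD⁵h_f/L) = √(9.81·0.313⁵·10.9/1550) = 0.01440
ε/(3.7D) = 1.38×10^-6; √(3.17ν²L/(gD³h_f)) = 8.83×10^-5
Q = -0.965·0.01440·ln(8.964×10^-5) = 0.1295 m³/s
Check: V = 1.68 m/s, Re = 2.31×10^5, f = 0.01516, h_f = 10.8 m ≈ 10.9 m ✓

Q ≈ 0.129 m³/s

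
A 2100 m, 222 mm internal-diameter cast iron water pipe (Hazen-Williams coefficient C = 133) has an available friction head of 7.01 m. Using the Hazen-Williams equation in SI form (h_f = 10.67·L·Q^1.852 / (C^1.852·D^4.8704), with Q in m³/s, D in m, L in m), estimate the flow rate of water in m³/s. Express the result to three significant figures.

Rearranging: Q = [h_f·C^1.852·D^4.8704 / (10.67·L)]^(1/1.852)
Q = [7.01·133^1.852·0.222^4.8704 / (10.67·2100)]^0.540 = 0.03255 m³/s

Q ≈ 0.0325 m³/s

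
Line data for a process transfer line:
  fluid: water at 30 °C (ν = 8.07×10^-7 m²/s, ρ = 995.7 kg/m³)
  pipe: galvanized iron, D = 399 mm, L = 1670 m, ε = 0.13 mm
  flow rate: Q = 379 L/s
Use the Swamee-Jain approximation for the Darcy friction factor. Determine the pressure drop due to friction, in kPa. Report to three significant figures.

Δp ≈ 302 kPa

V = 4Q/(πD²) = 4·0.379/(π·0.399²) = 3.031 m/s
Re = VD/ν = 3.031·0.399/8.07×10^-7 = 1.50×10^6 → turbulent
ε/D = 0.13/399 = 3.26×10^-4
Swamee-Jain: f = 0.01576
h_f = f(L/D)V²/(2g) = 0.01576·(1670/0.399)·3.031²/(2·9.81) = 30.88 m
Δp = ρg·h_f = 995.7·9.81·30.88 = 301.7 kPa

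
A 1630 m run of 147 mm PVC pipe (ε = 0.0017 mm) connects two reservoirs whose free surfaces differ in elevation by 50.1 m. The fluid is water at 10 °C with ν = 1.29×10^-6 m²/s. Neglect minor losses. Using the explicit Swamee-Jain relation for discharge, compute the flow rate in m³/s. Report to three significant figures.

Swamee-Jain (Type II): Q = -0.965·√(gD⁵h_f/L)·ln[ε/(3.7D) + √(3.17ν²L/(gD³h_f))]
√(gD⁵h_f/L) = √(9.81·0.147⁵·50.1/1630) = 0.004549
ε/(3.7D) = 3.13×10^-6; √(3.17ν²L/(gD³h_f)) = 7.42×10^-5
Q = -0.965·0.004549·ln(7.734×10^-5) = 0.04156 m³/s
Check: V = 2.45 m/s, Re = 2.79×10^5, f = 0.01470, h_f = 49.8 m ≈ 50.1 m ✓

Q ≈ 0.0416 m³/s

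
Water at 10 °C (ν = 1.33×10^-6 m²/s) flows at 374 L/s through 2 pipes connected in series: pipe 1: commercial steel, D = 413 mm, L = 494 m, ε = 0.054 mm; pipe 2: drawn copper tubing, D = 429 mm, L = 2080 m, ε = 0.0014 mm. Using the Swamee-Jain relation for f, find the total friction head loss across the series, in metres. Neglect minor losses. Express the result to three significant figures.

Pipe 1: V = 2.792 m/s, Re = 8.67×10^5, ε/D = 1.31×10^-4, f = 0.01409, h_1 = f(L/D)V²/2g = 6.695 m
Pipe 2: V = 2.587 m/s, Re = 8.35×10^5, ε/D = 3.26×10^-6, f = 0.01204, h_2 = f(L/D)V²/2g = 19.92 m
Series → Q common, losses add: H = Σh = 26.62 m

H ≈ 26.6 m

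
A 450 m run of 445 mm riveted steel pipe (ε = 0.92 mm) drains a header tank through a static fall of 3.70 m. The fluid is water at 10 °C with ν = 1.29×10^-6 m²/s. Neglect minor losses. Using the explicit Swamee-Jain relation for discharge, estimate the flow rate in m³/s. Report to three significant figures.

Q ≈ 0.269 m³/s

Swamee-Jain (Type II): Q = -0.965·√(gD⁵h_f/L)·ln[ε/(3.7D) + √(3.17ν²L/(gD³h_f))]
√(gD⁵h_f/L) = √(9.81·0.445⁵·3.70/450) = 0.03752
ε/(3.7D) = 5.59×10^-4; √(3.17ν²L/(gD³h_f)) = 2.72×10^-5
Q = -0.965·0.03752·ln(5.860×10^-4) = 0.2694 m³/s
Check: V = 1.73 m/s, Re = 5.98×10^5, f = 0.02403, h_f = 3.72 m ≈ 3.70 m ✓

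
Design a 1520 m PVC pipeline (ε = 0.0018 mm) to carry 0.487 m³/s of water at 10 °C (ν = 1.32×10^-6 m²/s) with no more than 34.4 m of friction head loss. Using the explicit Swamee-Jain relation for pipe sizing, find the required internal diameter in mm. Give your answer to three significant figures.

Swamee-Jain (Type III): D = 0.66·[ε^1.25·(LQ²/(gh_f))^4.75 + ν·Q^9.4·(L/(gh_f))^5.2]^0.04
LQ²/(gh_f) = 1.068; L/(gh_f) = 4.504
Term 1 = ε^1.25·(…)^4.75 = 9.02×10^-8; Term 2 = ν·Q^9.4·(…)^5.2 = 3.82×10^-6
D = 0.66·(9.02×10^-8 + 3.82×10^-6)^0.04 = 0.4011 m = 401 mm
Check: V = 3.85 m/s, Re = 1.17×10^6, f = 0.01143, h_f = 32.8 m ≈ 34.4 m ✓

D ≈ 401 mm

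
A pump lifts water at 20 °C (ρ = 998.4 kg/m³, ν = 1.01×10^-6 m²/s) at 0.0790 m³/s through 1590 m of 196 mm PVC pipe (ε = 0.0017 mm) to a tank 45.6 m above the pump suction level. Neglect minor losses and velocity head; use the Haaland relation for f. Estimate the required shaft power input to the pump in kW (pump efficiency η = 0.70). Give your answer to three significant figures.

P_shaft ≈ 91.5 kW

V = 4Q/(πD²) = 2.618 m/s; Re = 5.08×10^5; ε/D = 8.67×10^-6; f = 0.01312
h_f = f(L/D)V²/2g = 37.20 m
Total head H = z + h_f = 45.6 + 37.20 = 82.80 m
P_hyd = ρgQH = 998.4·9.81·0.0790·82.80 = 64.07 kW
P_shaft = P_hyd/η = 64.07/0.70 = 91.53 kW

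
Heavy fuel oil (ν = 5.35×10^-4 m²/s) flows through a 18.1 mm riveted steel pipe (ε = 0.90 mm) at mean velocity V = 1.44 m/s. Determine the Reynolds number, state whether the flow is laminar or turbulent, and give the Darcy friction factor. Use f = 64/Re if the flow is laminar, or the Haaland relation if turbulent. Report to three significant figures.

Re = VD/ν = 1.440·0.0181/5.35×10^-4 = 48.7
Re < 2300 → laminar → f = 64/Re = 1.314

Re ≈ 48.7; laminar; f = 64/Re ≈ 1.31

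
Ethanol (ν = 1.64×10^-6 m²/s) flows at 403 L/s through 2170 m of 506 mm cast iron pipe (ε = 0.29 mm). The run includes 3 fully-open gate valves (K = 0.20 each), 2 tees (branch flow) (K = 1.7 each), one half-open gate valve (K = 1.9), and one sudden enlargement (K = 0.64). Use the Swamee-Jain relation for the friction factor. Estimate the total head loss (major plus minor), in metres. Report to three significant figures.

V = 4Q/(πD²) = 2.004 m/s; V²/2g = 0.2047 m
Re = 6.18×10^5, ε/D = 5.73×10^-4 → f = 0.01806 (Swamee-Jain)
Major: h_f = f(L/D)·V²/2g = 0.01806·4289·0.2047 = 15.85 m
Minor: ΣK = 6.54; h_m = ΣK·V²/2g = 1.339 m
Total H_L = 15.85 + 1.339 = 17.19 m

H_L ≈ 17.2 m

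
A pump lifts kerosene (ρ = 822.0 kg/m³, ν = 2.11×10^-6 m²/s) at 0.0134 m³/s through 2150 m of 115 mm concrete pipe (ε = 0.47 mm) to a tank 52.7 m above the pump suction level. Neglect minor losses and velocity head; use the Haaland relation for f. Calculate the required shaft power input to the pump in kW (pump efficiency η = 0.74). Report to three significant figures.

P_shaft ≈ 14.6 kW

V = 4Q/(πD²) = 1.290 m/s; Re = 7.03×10^4; ε/D = 0.00409; f = 0.03000
h_f = f(L/D)V²/2g = 47.58 m
Total head H = z + h_f = 52.7 + 47.58 = 100.3 m
P_hyd = ρgQH = 822.0·9.81·0.0134·100.3 = 10.84 kW
P_shaft = P_hyd/η = 10.84/0.74 = 14.64 kW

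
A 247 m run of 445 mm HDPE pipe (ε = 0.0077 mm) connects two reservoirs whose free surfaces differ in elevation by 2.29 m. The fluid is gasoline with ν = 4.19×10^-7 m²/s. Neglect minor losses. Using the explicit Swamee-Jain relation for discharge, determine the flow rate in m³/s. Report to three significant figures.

Q ≈ 0.432 m³/s

Swamee-Jain (Type II): Q = -0.965·√(gD⁵h_f/L)·ln[ε/(3.7D) + √(3.17ν²L/(gD³h_f))]
√(gD⁵h_f/L) = √(9.81·0.445⁵·2.29/247) = 0.03984
ε/(3.7D) = 4.68×10^-6; √(3.17ν²L/(gD³h_f)) = 8.33×10^-6
Q = -0.965·0.03984·ln(1.301×10^-5) = 0.4325 m³/s
Check: V = 2.78 m/s, Re = 2.95×10^6, f = 0.01051, h_f = 2.30 m ≈ 2.29 m ✓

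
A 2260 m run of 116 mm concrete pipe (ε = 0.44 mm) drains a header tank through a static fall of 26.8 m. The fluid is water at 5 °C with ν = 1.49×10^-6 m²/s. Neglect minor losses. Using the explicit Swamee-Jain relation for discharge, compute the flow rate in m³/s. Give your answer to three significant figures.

Swamee-Jain (Type II): Q = -0.965·√(gD⁵h_f/L)·ln[ε/(3.7D) + √(3.17ν²L/(gD³h_f))]
√(gD⁵h_f/L) = √(9.81·0.116⁵·26.8/2260) = 0.001563
ε/(3.7D) = 0.00103; √(3.17ν²L/(gD³h_f)) = 1.97×10^-4
Q = -0.965·0.001563·ln(0.001222) = 0.01012 m³/s
Check: V = 0.957 m/s, Re = 7.45×10^4, f = 0.02975, h_f = 27.1 m ≈ 26.8 m ✓

Q ≈ 0.0101 m³/s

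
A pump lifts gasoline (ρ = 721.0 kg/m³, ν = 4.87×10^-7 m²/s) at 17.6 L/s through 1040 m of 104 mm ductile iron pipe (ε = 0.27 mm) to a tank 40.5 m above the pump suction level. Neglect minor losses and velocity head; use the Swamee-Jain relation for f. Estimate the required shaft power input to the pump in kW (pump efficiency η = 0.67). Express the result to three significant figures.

V = 4Q/(πD²) = 2.072 m/s; Re = 4.42×10^5; ε/D = 0.00260; f = 0.02559
h_f = f(L/D)V²/2g = 56.00 m
Total head H = z + h_f = 40.5 + 56.00 = 96.50 m
P_hyd = ρgQH = 721.0·9.81·0.0176·96.50 = 12.01 kW
P_shaft = P_hyd/η = 12.01/0.67 = 17.93 kW

P_shaft ≈ 17.9 kW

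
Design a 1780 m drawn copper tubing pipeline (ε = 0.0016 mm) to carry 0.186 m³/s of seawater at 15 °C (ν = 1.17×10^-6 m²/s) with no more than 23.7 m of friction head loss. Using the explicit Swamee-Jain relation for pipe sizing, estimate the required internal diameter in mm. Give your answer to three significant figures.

Swamee-Jain (Type III): D = 0.66·[ε^1.25·(LQ²/(gh_f))^4.75 + ν·Q^9.4·(L/(gh_f))^5.2]^0.04
LQ²/(gh_f) = 0.2649; L/(gh_f) = 7.656
Term 1 = ε^1.25·(…)^4.75 = 1.03×10^-10; Term 2 = ν·Q^9.4·(…)^5.2 = 6.29×10^-9
D = 0.66·(1.03×10^-10 + 6.29×10^-9)^0.04 = 0.3103 m = 310 mm
Check: V = 2.46 m/s, Re = 6.52×10^5, f = 0.01259, h_f = 22.3 m ≈ 23.7 m ✓

D ≈ 310 mm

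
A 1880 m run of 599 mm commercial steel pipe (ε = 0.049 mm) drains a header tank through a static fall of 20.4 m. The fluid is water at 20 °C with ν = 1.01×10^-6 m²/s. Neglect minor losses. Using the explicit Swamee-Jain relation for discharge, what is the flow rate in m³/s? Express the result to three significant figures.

Swamee-Jain (Type II): Q = -0.965·√(gD⁵h_f/L)·ln[ε/(3.7D) + √(3.17ν²L/(gD³h_f))]
√(gD⁵h_f/L) = √(9.81·0.599⁵·20.4/1880) = 0.09060
ε/(3.7D) = 2.21×10^-5; √(3.17ν²L/(gD³h_f)) = 1.19×10^-5
Q = -0.965·0.09060·ln(3.400×10^-5) = 0.8996 m³/s
Check: V = 3.19 m/s, Re = 1.89×10^6, f = 0.01259, h_f = 20.5 m ≈ 20.4 m ✓

Q ≈ 0.900 m³/s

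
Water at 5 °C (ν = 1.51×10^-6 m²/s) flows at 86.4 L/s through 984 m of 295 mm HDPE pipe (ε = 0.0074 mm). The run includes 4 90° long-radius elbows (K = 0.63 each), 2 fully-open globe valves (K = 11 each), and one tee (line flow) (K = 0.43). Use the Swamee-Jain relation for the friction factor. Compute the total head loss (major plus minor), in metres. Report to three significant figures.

V = 4Q/(πD²) = 1.264 m/s; V²/2g = 0.08144 m
Re = 2.47×10^5, ε/D = 2.51×10^-5 → f = 0.01517 (Swamee-Jain)
Major: h_f = f(L/D)·V²/2g = 0.01517·3336·0.08144 = 4.122 m
Minor: ΣK = 24.9; h_m = ΣK·V²/2g = 2.032 m
Total H_L = 4.122 + 2.032 = 6.154 m

H_L ≈ 6.15 m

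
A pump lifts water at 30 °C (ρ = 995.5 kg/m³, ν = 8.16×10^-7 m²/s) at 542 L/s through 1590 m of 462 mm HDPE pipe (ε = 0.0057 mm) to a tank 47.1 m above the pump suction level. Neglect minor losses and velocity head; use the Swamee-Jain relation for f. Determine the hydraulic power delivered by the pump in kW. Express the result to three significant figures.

P_hyd ≈ 355 kW

V = 4Q/(πD²) = 3.233 m/s; Re = 1.83×10^6; ε/D = 1.23×10^-5; f = 0.01094
h_f = f(L/D)V²/2g = 20.06 m
Total head H = z + h_f = 47.1 + 20.06 = 67.16 m
P_hyd = ρgQH = 995.5·9.81·0.542·67.16 = 355.5 kW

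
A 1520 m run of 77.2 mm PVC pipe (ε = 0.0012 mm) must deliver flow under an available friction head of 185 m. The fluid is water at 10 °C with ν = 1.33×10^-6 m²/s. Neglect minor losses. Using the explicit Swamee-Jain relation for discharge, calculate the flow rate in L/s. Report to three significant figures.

Swamee-Jain (Type II): Q = -0.965·√(gD⁵h_f/L)·ln[ε/(3.7D) + √(3.17ν²L/(gD³h_f))]
√(gD⁵h_f/L) = √(9.81·0.0772⁵·185/1520) = 0.001809
ε/(3.7D) = 4.20×10^-6; √(3.17ν²L/(gD³h_f)) = 1.01×10^-4
Q = -0.965·0.001809·ln(1.052×10^-4) = 0.01599 m³/s
Check: V = 3.42 m/s, Re = 1.98×10^5, f = 0.01570, h_f = 184 m ≈ 185 m ✓

Q ≈ 16.0 L/s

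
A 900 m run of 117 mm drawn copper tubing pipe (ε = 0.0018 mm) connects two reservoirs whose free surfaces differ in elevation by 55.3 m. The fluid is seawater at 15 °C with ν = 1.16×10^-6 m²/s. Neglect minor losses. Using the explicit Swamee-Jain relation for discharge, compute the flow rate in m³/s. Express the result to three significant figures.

Swamee-Jain (Type II): Q = -0.965·√(gD⁵h_f/L)·ln[ε/(3.7D) + √(3.17ν²L/(gD³h_f))]
√(gD⁵h_f/L) = √(9.81·0.117⁵·55.3/900) = 0.003635
ε/(3.7D) = 4.16×10^-6; √(3.17ν²L/(gD³h_f)) = 6.65×10^-5
Q = -0.965·0.003635·ln(7.063×10^-5) = 0.03353 m³/s
Check: V = 3.12 m/s, Re = 3.15×10^5, f = 0.01443, h_f = 55.0 m ≈ 55.3 m ✓

Q ≈ 0.0335 m³/s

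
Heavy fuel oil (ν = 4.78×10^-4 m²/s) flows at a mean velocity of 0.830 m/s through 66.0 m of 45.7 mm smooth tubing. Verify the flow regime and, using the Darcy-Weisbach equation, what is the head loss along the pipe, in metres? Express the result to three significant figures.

Re = VD/ν = 0.830·0.04570/4.78×10^-4 = 79.4 → laminar (Re < 2300)
f = 64/Re = 0.8065
h_f = f(L/D)V²/(2g) = 0.8065·(66.0/0.04570)·0.830²/(2·9.81) = 40.90 m

h_f ≈ 40.9 m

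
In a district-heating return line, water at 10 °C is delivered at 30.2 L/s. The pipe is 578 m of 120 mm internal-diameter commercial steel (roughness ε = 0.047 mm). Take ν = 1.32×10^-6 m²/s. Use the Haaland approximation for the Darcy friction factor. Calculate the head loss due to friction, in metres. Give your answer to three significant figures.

V = 4Q/(πD²) = 4·0.0302/(π·0.120²) = 2.670 m/s
Re = VD/ν = 2.670·0.120/1.32×10^-6 = 2.43×10^5 → turbulent
ε/D = 0.047/120 = 3.92×10^-4
Haaland: f = 0.01772
h_f = f(L/D)V²/(2g) = 0.01772·(578/0.120)·2.670²/(2·9.81) = 31.02 m

h_f ≈ 31.0 m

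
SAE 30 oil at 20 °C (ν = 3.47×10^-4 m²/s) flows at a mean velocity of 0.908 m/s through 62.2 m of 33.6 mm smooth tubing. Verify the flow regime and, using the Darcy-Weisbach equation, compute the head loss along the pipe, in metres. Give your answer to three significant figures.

Re = VD/ν = 0.908·0.03360/3.47×10^-4 = 87.9 → laminar (Re < 2300)
f = 64/Re = 0.7279
h_f = f(L/D)V²/(2g) = 0.7279·(62.2/0.03360)·0.908²/(2·9.81) = 56.62 m

h_f ≈ 56.6 m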